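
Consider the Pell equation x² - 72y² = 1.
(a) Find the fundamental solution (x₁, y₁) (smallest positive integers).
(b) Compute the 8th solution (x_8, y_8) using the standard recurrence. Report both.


Step 1: Find the fundamental solution (x₁, y₁) of x² - 72y² = 1.
  Expand √72 as a continued fraction. a₀ = ⌊√72⌋ = 8; iterate m_{k+1} = d_k·a_k − m_k, d_{k+1} = (72 − m_{k+1}²)/d_k, a_{k+1} = ⌊(a₀ + m_{k+1})/d_{k+1}⌋ (starting m₀ = 0, d₀ = 1), with convergents p_k = a_k·p_{k-1} + p_{k-2}, q_k = a_k·q_{k-1} + q_{k-2} (p₋₁ = 1, q₋₁ = 0):
  k = 0: a₀ = 8; p₀/q₀ = 8/1; p₀² − 72·q₀² = 64 − 72 = -8.
  k = 1: m = 8, d = 8, a = ⌊(8 + 8)/8⌋ = 2; p/q = (2·8 + 1)/(2·1 + 0) = 17/2; p² − 72·q² = 289 − 288 = 1.
  The first convergent with p² − 72·q² = 1 gives the fundamental solution (x₁, y₁) = (17, 2).
Step 2: Apply the recurrence (x_{n+1}, y_{n+1}) = (x₁x_n + 72y₁y_n, x₁y_n + y₁x_n) repeatedly.
  From (x_1, y_1) = (17, 2): x_2 = 17·17 + 72·2·2 = 577; y_2 = 17·2 + 2·17 = 68.
  From (x_2, y_2) = (577, 68): x_3 = 17·577 + 72·2·68 = 19601; y_3 = 17·68 + 2·577 = 2310.
  From (x_3, y_3) = (19601, 2310): x_4 = 17·19601 + 72·2·2310 = 665857; y_4 = 17·2310 + 2·19601 = 78472.
  From (x_4, y_4) = (665857, 78472): x_5 = 17·665857 + 72·2·78472 = 22619537; y_5 = 17·78472 + 2·665857 = 2665738.
  From (x_5, y_5) = (22619537, 2665738): x_6 = 17·22619537 + 72·2·2665738 = 768398401; y_6 = 17·2665738 + 2·22619537 = 90556620.
  From (x_6, y_6) = (768398401, 90556620): x_7 = 17·768398401 + 72·2·90556620 = 26102926097; y_7 = 17·90556620 + 2·768398401 = 3076259342.
  From (x_7, y_7) = (26102926097, 3076259342): x_8 = 17·26102926097 + 72·2·3076259342 = 886731088897; y_8 = 17·3076259342 + 2·26102926097 = 104502261008.
Step 3: Verify x_8² - 72·y_8² = 786292024016459316676609 - 786292024016459316676608 = 1 (should be 1). ✓

(x_1, y_1) = (17, 2); (x_8, y_8) = (886731088897, 104502261008).


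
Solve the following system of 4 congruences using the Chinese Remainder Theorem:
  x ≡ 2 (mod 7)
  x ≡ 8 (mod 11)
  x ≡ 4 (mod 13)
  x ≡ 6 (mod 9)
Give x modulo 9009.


Product of moduli M = 7 · 11 · 13 · 9 = 9009.
Merge one congruence at a time:
  Start: x ≡ 2 (mod 7).
  Combine with x ≡ 8 (mod 11); new modulus lcm = 77.
    Write x = 2 + 7·t and substitute into x ≡ 8 (mod 11): 7·t ≡ 8 − 2 = 6 (mod 11).
    The inverse of 7 mod 11 is 8 (since 7·8 = 56 = 5·11 + 1), so t ≡ 8·6 = 48 ≡ 4 (mod 11).
    Then x = 2 + 7·4 = 30, valid modulo lcm(7, 11) = 77: x ≡ 30 (mod 77).
  Combine with x ≡ 4 (mod 13); new modulus lcm = 1001.
    Write x = 30 + 77·t and substitute into x ≡ 4 (mod 13): 77·t ≡ 4 − 30 = -26 (mod 13).
    Reduce coefficients mod 13: 12·t ≡ 0 (mod 13).
    The inverse of 12 mod 13 is 12 (since 12·12 = 144 = 11·13 + 1), so t ≡ 12·0 = 0 ≡ 0 (mod 13).
    Then x = 30 + 77·0 = 30, valid modulo lcm(77, 13) = 1001: x ≡ 30 (mod 1001).
  Combine with x ≡ 6 (mod 9); new modulus lcm = 9009.
    Write x = 30 + 1001·t and substitute into x ≡ 6 (mod 9): 1001·t ≡ 6 − 30 = -24 (mod 9).
    Reduce coefficients mod 9: 2·t ≡ 3 (mod 9).
    The inverse of 2 mod 9 is 5 (since 2·5 = 10 = 1·9 + 1), so t ≡ 5·3 = 15 ≡ 6 (mod 9).
    Then x = 30 + 1001·6 = 6036, valid modulo lcm(1001, 9) = 9009: x ≡ 6036 (mod 9009).
Verify against each original: 6036 mod 7 = 2, 6036 mod 11 = 8, 6036 mod 13 = 4, 6036 mod 9 = 6.

x ≡ 6036 (mod 9009).


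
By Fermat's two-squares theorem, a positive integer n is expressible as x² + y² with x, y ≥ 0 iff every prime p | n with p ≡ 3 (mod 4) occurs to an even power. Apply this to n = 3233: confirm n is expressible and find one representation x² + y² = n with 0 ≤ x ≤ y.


Step 1: Factor n = 3233 = 53 · 61.
Step 2: Check the mod-4 condition on each prime factor: 53 ≡ 1 (mod 4), exponent 1; 61 ≡ 1 (mod 4), exponent 1.
All primes ≡ 3 (mod 4) appear to even exponent (or don't appear), so by the two-squares theorem n IS expressible as a sum of two squares.
Step 3: Build a representation. Here n = 53 · 61 is a product of primes ≡ 1 (mod 4). Each prime p ≡ 1 (mod 4) is itself a sum of two squares; find a² by testing p − a² for a perfect square:
  53: 53 − 1² = 52, 53 − 2² = 49 = 7² ⇒ 53 = 2² + 7².
  61: 61 − 1² = 60, 61 − 2² = 57, 61 − 3² = 52, 61 − 4² = 45, 61 − 5² = 36 = 6² ⇒ 61 = 5² + 6².
  Combine using the Brahmagupta–Fibonacci identity (a² + b²)(c² + d²) = (ac − bd)² + (ad + bc)² = (ac + bd)² + (ad − bc)²:
  53 · 61 = 3233: from (2² + 7²)(5² + 6²), take (2·5 − 7·6, 2·6 + 7·5) = (10 − 42, 12 + 35) = (-32, 47); dropping signs (only squares matter) gives (32, 47); check 32² + 47² = 1024 + 2209 = 3233 ✓.
Step 4: Order so x ≤ y and verify: 32² + 47² = 1024 + 2209 = 3233 = n. ✓

n = 3233 = 32² + 47² (one valid representation with x ≤ y).


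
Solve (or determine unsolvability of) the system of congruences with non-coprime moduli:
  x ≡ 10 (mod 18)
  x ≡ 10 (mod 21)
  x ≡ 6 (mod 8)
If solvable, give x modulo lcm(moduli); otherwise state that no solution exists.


Moduli 18, 21, 8 are not pairwise coprime, so CRT works modulo lcm(m_i) when all pairwise compatibility conditions hold.
Pairwise compatibility: gcd(m_i, m_j) must divide a_i - a_j for every pair.
Merge one congruence at a time:
  Start: x ≡ 10 (mod 18).
  Combine with x ≡ 10 (mod 21): gcd(18, 21) = 3; 10 - 10 = 0, which IS divisible by 3, so compatible.
    Write x = 10 + 18·t and substitute into x ≡ 10 (mod 21): 18·t ≡ 10 − 10 = 0 (mod 21).
    Divide the congruence (and modulus) by g = 3: 6·t ≡ 0 (mod 7).
    The inverse of 6 mod 7 is 6 (since 6·6 = 36 = 5·7 + 1), so t ≡ 6·0 = 0 ≡ 0 (mod 7).
    Then x = 10 + 18·0 = 10, valid modulo lcm(18, 21) = 126: x ≡ 10 (mod 126).
  Combine with x ≡ 6 (mod 8): gcd(126, 8) = 2; 6 - 10 = -4, which IS divisible by 2, so compatible.
    Write x = 10 + 126·t and substitute into x ≡ 6 (mod 8): 126·t ≡ 6 − 10 = -4 (mod 8).
    Divide the congruence (and modulus) by g = 2: 63·t ≡ -2 (mod 4).
    Reduce coefficients mod 4: 3·t ≡ 2 (mod 4).
    The inverse of 3 mod 4 is 3 (since 3·3 = 9 = 2·4 + 1), so t ≡ 3·2 = 6 ≡ 2 (mod 4).
    Then x = 10 + 126·2 = 262, valid modulo lcm(126, 8) = 504: x ≡ 262 (mod 504).
Verify: 262 mod 18 = 10, 262 mod 21 = 10, 262 mod 8 = 6.

x ≡ 262 (mod 504).


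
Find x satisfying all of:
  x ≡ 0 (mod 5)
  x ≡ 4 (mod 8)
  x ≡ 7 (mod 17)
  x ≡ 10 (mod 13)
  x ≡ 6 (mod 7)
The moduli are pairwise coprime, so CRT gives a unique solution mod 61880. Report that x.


Product of moduli M = 5 · 8 · 17 · 13 · 7 = 61880.
Merge one congruence at a time:
  Start: x ≡ 0 (mod 5).
  Combine with x ≡ 4 (mod 8); new modulus lcm = 40.
    Write x = 0 + 5·t and substitute into x ≡ 4 (mod 8): 5·t ≡ 4 − 0 = 4 (mod 8).
    The inverse of 5 mod 8 is 5 (since 5·5 = 25 = 3·8 + 1), so t ≡ 5·4 = 20 ≡ 4 (mod 8).
    Then x = 0 + 5·4 = 20, valid modulo lcm(5, 8) = 40: x ≡ 20 (mod 40).
  Combine with x ≡ 7 (mod 17); new modulus lcm = 680.
    Write x = 20 + 40·t and substitute into x ≡ 7 (mod 17): 40·t ≡ 7 − 20 = -13 (mod 17).
    Reduce coefficients mod 17: 6·t ≡ 4 (mod 17).
    The inverse of 6 mod 17 is 3 (since 6·3 = 18 = 1·17 + 1), so t ≡ 3·4 = 12 ≡ 12 (mod 17).
    Then x = 20 + 40·12 = 500, valid modulo lcm(40, 17) = 680: x ≡ 500 (mod 680).
  Combine with x ≡ 10 (mod 13); new modulus lcm = 8840.
    Write x = 500 + 680·t and substitute into x ≡ 10 (mod 13): 680·t ≡ 10 − 500 = -490 (mod 13).
    Reduce coefficients mod 13: 4·t ≡ 4 (mod 13).
    The inverse of 4 mod 13 is 10 (since 4·10 = 40 = 3·13 + 1), so t ≡ 10·4 = 40 ≡ 1 (mod 13).
    Then x = 500 + 680·1 = 1180, valid modulo lcm(680, 13) = 8840: x ≡ 1180 (mod 8840).
  Combine with x ≡ 6 (mod 7); new modulus lcm = 61880.
    Write x = 1180 + 8840·t and substitute into x ≡ 6 (mod 7): 8840·t ≡ 6 − 1180 = -1174 (mod 7).
    Reduce coefficients mod 7: 6·t ≡ 2 (mod 7).
    The inverse of 6 mod 7 is 6 (since 6·6 = 36 = 5·7 + 1), so t ≡ 6·2 = 12 ≡ 5 (mod 7).
    Then x = 1180 + 8840·5 = 45380, valid modulo lcm(8840, 7) = 61880: x ≡ 45380 (mod 61880).
Verify against each original: 45380 mod 5 = 0, 45380 mod 8 = 4, 45380 mod 17 = 7, 45380 mod 13 = 10, 45380 mod 7 = 6.

x ≡ 45380 (mod 61880).


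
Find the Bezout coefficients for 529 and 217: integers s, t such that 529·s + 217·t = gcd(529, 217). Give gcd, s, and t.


Euclidean algorithm on (529, 217) — divide until remainder is 0:
  529 = 2 · 217 + 95
  217 = 2 · 95 + 27
  95 = 3 · 27 + 14
  27 = 1 · 14 + 13
  14 = 1 · 13 + 1
  13 = 13 · 1 + 0
gcd(529, 217) = 1.
Track Bezout coefficients alongside the remainders: start with r₀ = 529 = a·1 + b·0 (s = 1, t = 0) and r₁ = 217 = a·0 + b·1 (s = 0, t = 1); each new remainder r_{k+1} = r_{k-1} − q_k·r_k inherits s_{k+1} = s_{k-1} − q_k·s_k, t_{k+1} = t_{k-1} − q_k·t_k, so r_k = a·s_k + b·t_k at every step:
  q = 2: r = 95, s = 1 − 2·0 = 1, t = 0 − 2·1 = -2  (check: 529·1 + 217·(-2) = 95)
  q = 2: r = 27, s = 0 − 2·1 = -2, t = 1 − 2·(-2) = 5  (check: 529·(-2) + 217·5 = 27)
  q = 3: r = 14, s = 1 − 3·(-2) = 7, t = -2 − 3·5 = -17  (check: 529·7 + 217·(-17) = 14)
  q = 1: r = 13, s = -2 − 1·7 = -9, t = 5 − 1·(-17) = 22  (check: 529·(-9) + 217·22 = 13)
  q = 1: r = 1, s = 7 − 1·(-9) = 16, t = -17 − 1·22 = -39  (check: 529·16 + 217·(-39) = 1)
The row with r = 1 (the gcd) gives the Bezout coefficients s = 16, t = -39.
Result: 529 · (16) + 217 · (-39) = 1.

gcd(529, 217) = 1; s = 16, t = -39 (check: 529·16 + 217·(-39) = 1).


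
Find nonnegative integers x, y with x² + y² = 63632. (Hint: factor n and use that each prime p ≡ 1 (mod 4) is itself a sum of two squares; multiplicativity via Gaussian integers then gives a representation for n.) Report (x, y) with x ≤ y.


Step 1: Factor n = 63632 = 2^4 · 41 · 97.
Step 2: Check the mod-4 condition on each prime factor: 2 = 2 (special); 41 ≡ 1 (mod 4), exponent 1; 97 ≡ 1 (mod 4), exponent 1.
All primes ≡ 3 (mod 4) appear to even exponent (or don't appear), so by the two-squares theorem n IS expressible as a sum of two squares.
Step 3: Build a representation. Group n = k² · m with k = 4 and m = 41 · 97 = 3977 (a product of primes ≡ 1 (mod 4)); a representation of m scales to one of n via (k·x)² + (k·y)² = k²(x² + y²). Each prime p ≡ 1 (mod 4) is itself a sum of two squares; find a² by testing p − a² for a perfect square:
  41: 41 − 1² = 40, 41 − 2² = 37, 41 − 3² = 32, 41 − 4² = 25 = 5² ⇒ 41 = 4² + 5².
  97: 97 − 1² = 96, 97 − 2² = 93, 97 − 3² = 88, 97 − 4² = 81 = 9² ⇒ 97 = 4² + 9².
  Combine using the Brahmagupta–Fibonacci identity (a² + b²)(c² + d²) = (ac − bd)² + (ad + bc)² = (ac + bd)² + (ad − bc)²:
  41 · 97 = 3977: from (4² + 5²)(4² + 9²), take (4·4 − 5·9, 4·9 + 5·4) = (16 − 45, 36 + 20) = (-29, 56); dropping signs (only squares matter) gives (29, 56); check 29² + 56² = 841 + 3136 = 3977 ✓.
  Scale by k = 4: (4·29, 4·56) = (116, 224).
Step 4: Order so x ≤ y and verify: 116² + 224² = 13456 + 50176 = 63632 = n. ✓

n = 63632 = 116² + 224² (one valid representation with x ≤ y).


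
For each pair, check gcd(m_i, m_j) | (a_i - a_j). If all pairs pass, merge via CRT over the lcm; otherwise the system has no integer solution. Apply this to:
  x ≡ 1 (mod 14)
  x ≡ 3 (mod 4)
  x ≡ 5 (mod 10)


Moduli 14, 4, 10 are not pairwise coprime, so CRT works modulo lcm(m_i) when all pairwise compatibility conditions hold.
Pairwise compatibility: gcd(m_i, m_j) must divide a_i - a_j for every pair.
Merge one congruence at a time:
  Start: x ≡ 1 (mod 14).
  Combine with x ≡ 3 (mod 4): gcd(14, 4) = 2; 3 - 1 = 2, which IS divisible by 2, so compatible.
    Write x = 1 + 14·t and substitute into x ≡ 3 (mod 4): 14·t ≡ 3 − 1 = 2 (mod 4).
    Divide the congruence (and modulus) by g = 2: 7·t ≡ 1 (mod 2).
    Reduce coefficients mod 2: 1·t ≡ 1 (mod 2).
    So t ≡ 1 (mod 2).
    Then x = 1 + 14·1 = 15, valid modulo lcm(14, 4) = 28: x ≡ 15 (mod 28).
  Combine with x ≡ 5 (mod 10): gcd(28, 10) = 2; 5 - 15 = -10, which IS divisible by 2, so compatible.
    Write x = 15 + 28·t and substitute into x ≡ 5 (mod 10): 28·t ≡ 5 − 15 = -10 (mod 10).
    Divide the congruence (and modulus) by g = 2: 14·t ≡ -5 (mod 5).
    Reduce coefficients mod 5: 4·t ≡ 0 (mod 5).
    The inverse of 4 mod 5 is 4 (since 4·4 = 16 = 3·5 + 1), so t ≡ 4·0 = 0 ≡ 0 (mod 5).
    Then x = 15 + 28·0 = 15, valid modulo lcm(28, 10) = 140: x ≡ 15 (mod 140).
Verify: 15 mod 14 = 1, 15 mod 4 = 3, 15 mod 10 = 5.

x ≡ 15 (mod 140).


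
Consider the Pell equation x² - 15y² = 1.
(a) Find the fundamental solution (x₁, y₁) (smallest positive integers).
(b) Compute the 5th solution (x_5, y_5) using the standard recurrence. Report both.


Step 1: Find the fundamental solution (x₁, y₁) of x² - 15y² = 1.
  Expand √15 as a continued fraction. a₀ = ⌊√15⌋ = 3; iterate m_{k+1} = d_k·a_k − m_k, d_{k+1} = (15 − m_{k+1}²)/d_k, a_{k+1} = ⌊(a₀ + m_{k+1})/d_{k+1}⌋ (starting m₀ = 0, d₀ = 1), with convergents p_k = a_k·p_{k-1} + p_{k-2}, q_k = a_k·q_{k-1} + q_{k-2} (p₋₁ = 1, q₋₁ = 0):
  k = 0: a₀ = 3; p₀/q₀ = 3/1; p₀² − 15·q₀² = 9 − 15 = -6.
  k = 1: m = 3, d = 6, a = ⌊(3 + 3)/6⌋ = 1; p/q = (1·3 + 1)/(1·1 + 0) = 4/1; p² − 15·q² = 16 − 15 = 1.
  The first convergent with p² − 15·q² = 1 gives the fundamental solution (x₁, y₁) = (4, 1).
Step 2: Apply the recurrence (x_{n+1}, y_{n+1}) = (x₁x_n + 15y₁y_n, x₁y_n + y₁x_n) repeatedly.
  From (x_1, y_1) = (4, 1): x_2 = 4·4 + 15·1·1 = 31; y_2 = 4·1 + 1·4 = 8.
  From (x_2, y_2) = (31, 8): x_3 = 4·31 + 15·1·8 = 244; y_3 = 4·8 + 1·31 = 63.
  From (x_3, y_3) = (244, 63): x_4 = 4·244 + 15·1·63 = 1921; y_4 = 4·63 + 1·244 = 496.
  From (x_4, y_4) = (1921, 496): x_5 = 4·1921 + 15·1·496 = 15124; y_5 = 4·496 + 1·1921 = 3905.
Step 3: Verify x_5² - 15·y_5² = 228735376 - 228735375 = 1 (should be 1). ✓

(x_1, y_1) = (4, 1); (x_5, y_5) = (15124, 3905).


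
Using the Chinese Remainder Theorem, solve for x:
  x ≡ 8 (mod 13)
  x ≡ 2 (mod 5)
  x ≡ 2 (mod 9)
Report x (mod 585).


Moduli 13, 5, 9 are pairwise coprime; by CRT there is a unique solution modulo M = 13 · 5 · 9 = 585.
Solve pairwise, accumulating the modulus:
  Start with x ≡ 8 (mod 13).
  Combine with x ≡ 2 (mod 5): since gcd(13, 5) = 1, we get a unique residue mod 65.
    Write x = 8 + 13·t and substitute into x ≡ 2 (mod 5): 13·t ≡ 2 − 8 = -6 (mod 5).
    Reduce coefficients mod 5: 3·t ≡ 4 (mod 5).
    The inverse of 3 mod 5 is 2 (since 3·2 = 6 = 1·5 + 1), so t ≡ 2·4 = 8 ≡ 3 (mod 5).
    Then x = 8 + 13·3 = 47, valid modulo lcm(13, 5) = 65: x ≡ 47 (mod 65).
  Combine with x ≡ 2 (mod 9): since gcd(65, 9) = 1, we get a unique residue mod 585.
    Write x = 47 + 65·t and substitute into x ≡ 2 (mod 9): 65·t ≡ 2 − 47 = -45 (mod 9).
    Reduce coefficients mod 9: 2·t ≡ 0 (mod 9).
    The inverse of 2 mod 9 is 5 (since 2·5 = 10 = 1·9 + 1), so t ≡ 5·0 = 0 ≡ 0 (mod 9).
    Then x = 47 + 65·0 = 47, valid modulo lcm(65, 9) = 585: x ≡ 47 (mod 585).
Verify: 47 mod 13 = 8 ✓, 47 mod 5 = 2 ✓, 47 mod 9 = 2 ✓.

x ≡ 47 (mod 585).


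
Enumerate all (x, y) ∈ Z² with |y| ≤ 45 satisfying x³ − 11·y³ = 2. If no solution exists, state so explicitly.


The equation is x³ - 11y³ = 2. For fixed y, x³ = 11·y³ + 2, so a solution requires the RHS to be a perfect cube.
Strategy: iterate y from -45 to 45, compute RHS = 11·y³ + 2, and check whether it is a (positive or negative) perfect cube.
Check small values of y:
  y = 0: RHS = 2 is not a perfect cube.
  y = 1: RHS = 13 is not a perfect cube.
  y = -1: RHS = -9 is not a perfect cube.
  y = 2: RHS = 90 is not a perfect cube.
  y = -2: RHS = -86 is not a perfect cube.
  y = 3: RHS = 299 is not a perfect cube.
  y = -3: RHS = -295 is not a perfect cube.
Continuing the search up to |y| = 45 finds no solutions either.
No (x, y) in the scanned range satisfies the equation.

No integer solutions with |y| ≤ 45.


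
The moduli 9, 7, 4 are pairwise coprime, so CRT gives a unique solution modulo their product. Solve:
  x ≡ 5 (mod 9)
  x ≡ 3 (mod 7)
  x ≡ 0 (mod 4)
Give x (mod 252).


Moduli 9, 7, 4 are pairwise coprime; by CRT there is a unique solution modulo M = 9 · 7 · 4 = 252.
Solve pairwise, accumulating the modulus:
  Start with x ≡ 5 (mod 9).
  Combine with x ≡ 3 (mod 7): since gcd(9, 7) = 1, we get a unique residue mod 63.
    Write x = 5 + 9·t and substitute into x ≡ 3 (mod 7): 9·t ≡ 3 − 5 = -2 (mod 7).
    Reduce coefficients mod 7: 2·t ≡ 5 (mod 7).
    The inverse of 2 mod 7 is 4 (since 2·4 = 8 = 1·7 + 1), so t ≡ 4·5 = 20 ≡ 6 (mod 7).
    Then x = 5 + 9·6 = 59, valid modulo lcm(9, 7) = 63: x ≡ 59 (mod 63).
  Combine with x ≡ 0 (mod 4): since gcd(63, 4) = 1, we get a unique residue mod 252.
    Write x = 59 + 63·t and substitute into x ≡ 0 (mod 4): 63·t ≡ 0 − 59 = -59 (mod 4).
    Reduce coefficients mod 4: 3·t ≡ 1 (mod 4).
    The inverse of 3 mod 4 is 3 (since 3·3 = 9 = 2·4 + 1), so t ≡ 3·1 = 3 ≡ 3 (mod 4).
    Then x = 59 + 63·3 = 248, valid modulo lcm(63, 4) = 252: x ≡ 248 (mod 252).
Verify: 248 mod 9 = 5 ✓, 248 mod 7 = 3 ✓, 248 mod 4 = 0 ✓.

x ≡ 248 (mod 252).


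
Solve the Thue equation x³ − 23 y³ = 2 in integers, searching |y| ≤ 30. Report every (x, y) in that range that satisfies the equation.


The equation is x³ - 23y³ = 2. For fixed y, x³ = 23·y³ + 2, so a solution requires the RHS to be a perfect cube.
Strategy: iterate y from -30 to 30, compute RHS = 23·y³ + 2, and check whether it is a (positive or negative) perfect cube.
Check small values of y:
  y = 0: RHS = 2 is not a perfect cube.
  y = 1: RHS = 25 is not a perfect cube.
  y = -1: RHS = -21 is not a perfect cube.
  y = 2: RHS = 186 is not a perfect cube.
  y = -2: RHS = -182 is not a perfect cube.
  y = 3: RHS = 623 is not a perfect cube.
  y = -3: RHS = -619 is not a perfect cube.
Continuing the search up to |y| = 30 finds no solutions either.
No (x, y) in the scanned range satisfies the equation.

No integer solutions with |y| ≤ 30.


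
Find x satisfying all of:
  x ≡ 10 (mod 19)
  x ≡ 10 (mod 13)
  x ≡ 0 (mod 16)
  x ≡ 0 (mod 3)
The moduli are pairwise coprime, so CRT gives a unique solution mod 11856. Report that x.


Product of moduli M = 19 · 13 · 16 · 3 = 11856.
Merge one congruence at a time:
  Start: x ≡ 10 (mod 19).
  Combine with x ≡ 10 (mod 13); new modulus lcm = 247.
    Write x = 10 + 19·t and substitute into x ≡ 10 (mod 13): 19·t ≡ 10 − 10 = 0 (mod 13).
    Reduce coefficients mod 13: 6·t ≡ 0 (mod 13).
    The inverse of 6 mod 13 is 11 (since 6·11 = 66 = 5·13 + 1), so t ≡ 11·0 = 0 ≡ 0 (mod 13).
    Then x = 10 + 19·0 = 10, valid modulo lcm(19, 13) = 247: x ≡ 10 (mod 247).
  Combine with x ≡ 0 (mod 16); new modulus lcm = 3952.
    Write x = 10 + 247·t and substitute into x ≡ 0 (mod 16): 247·t ≡ 0 − 10 = -10 (mod 16).
    Reduce coefficients mod 16: 7·t ≡ 6 (mod 16).
    The inverse of 7 mod 16 is 7 (since 7·7 = 49 = 3·16 + 1), so t ≡ 7·6 = 42 ≡ 10 (mod 16).
    Then x = 10 + 247·10 = 2480, valid modulo lcm(247, 16) = 3952: x ≡ 2480 (mod 3952).
  Combine with x ≡ 0 (mod 3); new modulus lcm = 11856.
    Write x = 2480 + 3952·t and substitute into x ≡ 0 (mod 3): 3952·t ≡ 0 − 2480 = -2480 (mod 3).
    Reduce coefficients mod 3: 1·t ≡ 1 (mod 3).
    So t ≡ 1 (mod 3).
    Then x = 2480 + 3952·1 = 6432, valid modulo lcm(3952, 3) = 11856: x ≡ 6432 (mod 11856).
Verify against each original: 6432 mod 19 = 10, 6432 mod 13 = 10, 6432 mod 16 = 0, 6432 mod 3 = 0.

x ≡ 6432 (mod 11856).


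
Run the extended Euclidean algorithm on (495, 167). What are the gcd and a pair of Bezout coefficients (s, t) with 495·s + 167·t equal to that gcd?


Euclidean algorithm on (495, 167) — divide until remainder is 0:
  495 = 2 · 167 + 161
  167 = 1 · 161 + 6
  161 = 26 · 6 + 5
  6 = 1 · 5 + 1
  5 = 5 · 1 + 0
gcd(495, 167) = 1.
Track Bezout coefficients alongside the remainders: start with r₀ = 495 = a·1 + b·0 (s = 1, t = 0) and r₁ = 167 = a·0 + b·1 (s = 0, t = 1); each new remainder r_{k+1} = r_{k-1} − q_k·r_k inherits s_{k+1} = s_{k-1} − q_k·s_k, t_{k+1} = t_{k-1} − q_k·t_k, so r_k = a·s_k + b·t_k at every step:
  q = 2: r = 161, s = 1 − 2·0 = 1, t = 0 − 2·1 = -2  (check: 495·1 + 167·(-2) = 161)
  q = 1: r = 6, s = 0 − 1·1 = -1, t = 1 − 1·(-2) = 3  (check: 495·(-1) + 167·3 = 6)
  q = 26: r = 5, s = 1 − 26·(-1) = 27, t = -2 − 26·3 = -80  (check: 495·27 + 167·(-80) = 5)
  q = 1: r = 1, s = -1 − 1·27 = -28, t = 3 − 1·(-80) = 83  (check: 495·(-28) + 167·83 = 1)
The row with r = 1 (the gcd) gives the Bezout coefficients s = -28, t = 83.
Result: 495 · (-28) + 167 · (83) = 1.

gcd(495, 167) = 1; s = -28, t = 83 (check: 495·(-28) + 167·83 = 1).


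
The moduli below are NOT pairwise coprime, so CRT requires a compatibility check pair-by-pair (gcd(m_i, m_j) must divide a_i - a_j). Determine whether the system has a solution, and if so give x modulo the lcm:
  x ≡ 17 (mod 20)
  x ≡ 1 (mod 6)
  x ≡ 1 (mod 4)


Moduli 20, 6, 4 are not pairwise coprime, so CRT works modulo lcm(m_i) when all pairwise compatibility conditions hold.
Pairwise compatibility: gcd(m_i, m_j) must divide a_i - a_j for every pair.
Merge one congruence at a time:
  Start: x ≡ 17 (mod 20).
  Combine with x ≡ 1 (mod 6): gcd(20, 6) = 2; 1 - 17 = -16, which IS divisible by 2, so compatible.
    Write x = 17 + 20·t and substitute into x ≡ 1 (mod 6): 20·t ≡ 1 − 17 = -16 (mod 6).
    Divide the congruence (and modulus) by g = 2: 10·t ≡ -8 (mod 3).
    Reduce coefficients mod 3: 1·t ≡ 1 (mod 3).
    So t ≡ 1 (mod 3).
    Then x = 17 + 20·1 = 37, valid modulo lcm(20, 6) = 60: x ≡ 37 (mod 60).
  Combine with x ≡ 1 (mod 4): gcd(60, 4) = 4; 1 - 37 = -36, which IS divisible by 4, so compatible.
    Write x = 37 + 60·t and substitute into x ≡ 1 (mod 4): 60·t ≡ 1 − 37 = -36 (mod 4).
    Divide the congruence (and modulus) by g = 4: 15·t ≡ -9 (mod 1).
    Modulo 1 every t works; take t = 0.
    Then x = 37 + 60·0 = 37, valid modulo lcm(60, 4) = 60: x ≡ 37 (mod 60).
Verify: 37 mod 20 = 17, 37 mod 6 = 1, 37 mod 4 = 1.

x ≡ 37 (mod 60).


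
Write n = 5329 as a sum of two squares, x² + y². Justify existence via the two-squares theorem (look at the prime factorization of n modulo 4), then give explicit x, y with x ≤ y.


Step 1: Factor n = 5329 = 73^2.
Step 2: Check the mod-4 condition on each prime factor: 73 ≡ 1 (mod 4), exponent 2.
All primes ≡ 3 (mod 4) appear to even exponent (or don't appear), so by the two-squares theorem n IS expressible as a sum of two squares.
Step 3: Build a representation. Here n = 73 · 73 is a product of primes ≡ 1 (mod 4). Each prime p ≡ 1 (mod 4) is itself a sum of two squares; find a² by testing p − a² for a perfect square:
  73: 73 − 1² = 72, 73 − 2² = 69, 73 − 3² = 64 = 8² ⇒ 73 = 3² + 8².
  Combine using the Brahmagupta–Fibonacci identity (a² + b²)(c² + d²) = (ac − bd)² + (ad + bc)² = (ac + bd)² + (ad − bc)²:
  73 · 73 = 5329: from (3² + 8²)(3² + 8²), take (3·3 − 8·8, 3·8 + 8·3) = (9 − 64, 24 + 24) = (-55, 48); dropping signs (only squares matter) gives (55, 48); check 55² + 48² = 3025 + 2304 = 5329 ✓.
Step 4: Order so x ≤ y and verify: 48² + 55² = 2304 + 3025 = 5329 = n. ✓

n = 5329 = 48² + 55² (one valid representation with x ≤ y).


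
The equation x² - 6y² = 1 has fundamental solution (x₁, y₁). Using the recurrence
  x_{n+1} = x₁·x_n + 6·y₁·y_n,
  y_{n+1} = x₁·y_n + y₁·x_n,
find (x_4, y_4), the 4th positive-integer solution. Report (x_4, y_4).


Step 1: Find the fundamental solution (x₁, y₁) of x² - 6y² = 1.
  Expand √6 as a continued fraction. a₀ = ⌊√6⌋ = 2; iterate m_{k+1} = d_k·a_k − m_k, d_{k+1} = (6 − m_{k+1}²)/d_k, a_{k+1} = ⌊(a₀ + m_{k+1})/d_{k+1}⌋ (starting m₀ = 0, d₀ = 1), with convergents p_k = a_k·p_{k-1} + p_{k-2}, q_k = a_k·q_{k-1} + q_{k-2} (p₋₁ = 1, q₋₁ = 0):
  k = 0: a₀ = 2; p₀/q₀ = 2/1; p₀² − 6·q₀² = 4 − 6 = -2.
  k = 1: m = 2, d = 2, a = ⌊(2 + 2)/2⌋ = 2; p/q = (2·2 + 1)/(2·1 + 0) = 5/2; p² − 6·q² = 25 − 24 = 1.
  The first convergent with p² − 6·q² = 1 gives the fundamental solution (x₁, y₁) = (5, 2).
Step 2: Apply the recurrence (x_{n+1}, y_{n+1}) = (x₁x_n + 6y₁y_n, x₁y_n + y₁x_n) repeatedly.
  From (x_1, y_1) = (5, 2): x_2 = 5·5 + 6·2·2 = 49; y_2 = 5·2 + 2·5 = 20.
  From (x_2, y_2) = (49, 20): x_3 = 5·49 + 6·2·20 = 485; y_3 = 5·20 + 2·49 = 198.
  From (x_3, y_3) = (485, 198): x_4 = 5·485 + 6·2·198 = 4801; y_4 = 5·198 + 2·485 = 1960.
Step 3: Verify x_4² - 6·y_4² = 23049601 - 23049600 = 1 (should be 1). ✓

(x_1, y_1) = (5, 2); (x_4, y_4) = (4801, 1960).


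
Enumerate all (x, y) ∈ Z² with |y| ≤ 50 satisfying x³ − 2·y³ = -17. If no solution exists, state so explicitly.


The equation is x³ - 2y³ = -17. For fixed y, x³ = 2·y³ − 17, so a solution requires the RHS to be a perfect cube.
Strategy: iterate y from -50 to 50, compute RHS = 2·y³ − 17, and check whether it is a (positive or negative) perfect cube.
Check small values of y:
  y = 0: RHS = -17 is not a perfect cube.
  y = 1: RHS = -15 is not a perfect cube.
  y = -1: RHS = -19 is not a perfect cube.
  y = 2: RHS = -1 = (-1)³ ⇒ x = -1 works.
  y = -2: RHS = -33 is not a perfect cube.
  y = 3: RHS = 37 is not a perfect cube.
  y = -3: RHS = -71 is not a perfect cube.
Continuing the search up to |y| = 50 finds no further solutions beyond those listed.
Collected solutions: (-1, 2).

Solutions (with |y| ≤ 50): (-1, 2).


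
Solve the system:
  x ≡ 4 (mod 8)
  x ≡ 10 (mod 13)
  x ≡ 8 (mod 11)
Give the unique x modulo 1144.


Moduli 8, 13, 11 are pairwise coprime; by CRT there is a unique solution modulo M = 8 · 13 · 11 = 1144.
Solve pairwise, accumulating the modulus:
  Start with x ≡ 4 (mod 8).
  Combine with x ≡ 10 (mod 13): since gcd(8, 13) = 1, we get a unique residue mod 104.
    Write x = 4 + 8·t and substitute into x ≡ 10 (mod 13): 8·t ≡ 10 − 4 = 6 (mod 13).
    The inverse of 8 mod 13 is 5 (since 8·5 = 40 = 3·13 + 1), so t ≡ 5·6 = 30 ≡ 4 (mod 13).
    Then x = 4 + 8·4 = 36, valid modulo lcm(8, 13) = 104: x ≡ 36 (mod 104).
  Combine with x ≡ 8 (mod 11): since gcd(104, 11) = 1, we get a unique residue mod 1144.
    Write x = 36 + 104·t and substitute into x ≡ 8 (mod 11): 104·t ≡ 8 − 36 = -28 (mod 11).
    Reduce coefficients mod 11: 5·t ≡ 5 (mod 11).
    The inverse of 5 mod 11 is 9 (since 5·9 = 45 = 4·11 + 1), so t ≡ 9·5 = 45 ≡ 1 (mod 11).
    Then x = 36 + 104·1 = 140, valid modulo lcm(104, 11) = 1144: x ≡ 140 (mod 1144).
Verify: 140 mod 8 = 4 ✓, 140 mod 13 = 10 ✓, 140 mod 11 = 8 ✓.

x ≡ 140 (mod 1144).


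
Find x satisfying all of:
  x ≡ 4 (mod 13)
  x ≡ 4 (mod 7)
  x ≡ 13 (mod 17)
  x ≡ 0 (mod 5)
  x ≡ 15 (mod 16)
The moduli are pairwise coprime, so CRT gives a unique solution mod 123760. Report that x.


Product of moduli M = 13 · 7 · 17 · 5 · 16 = 123760.
Merge one congruence at a time:
  Start: x ≡ 4 (mod 13).
  Combine with x ≡ 4 (mod 7); new modulus lcm = 91.
    Write x = 4 + 13·t and substitute into x ≡ 4 (mod 7): 13·t ≡ 4 − 4 = 0 (mod 7).
    Reduce coefficients mod 7: 6·t ≡ 0 (mod 7).
    The inverse of 6 mod 7 is 6 (since 6·6 = 36 = 5·7 + 1), so t ≡ 6·0 = 0 ≡ 0 (mod 7).
    Then x = 4 + 13·0 = 4, valid modulo lcm(13, 7) = 91: x ≡ 4 (mod 91).
  Combine with x ≡ 13 (mod 17); new modulus lcm = 1547.
    Write x = 4 + 91·t and substitute into x ≡ 13 (mod 17): 91·t ≡ 13 − 4 = 9 (mod 17).
    Reduce coefficients mod 17: 6·t ≡ 9 (mod 17).
    The inverse of 6 mod 17 is 3 (since 6·3 = 18 = 1·17 + 1), so t ≡ 3·9 = 27 ≡ 10 (mod 17).
    Then x = 4 + 91·10 = 914, valid modulo lcm(91, 17) = 1547: x ≡ 914 (mod 1547).
  Combine with x ≡ 0 (mod 5); new modulus lcm = 7735.
    Write x = 914 + 1547·t and substitute into x ≡ 0 (mod 5): 1547·t ≡ 0 − 914 = -914 (mod 5).
    Reduce coefficients mod 5: 2·t ≡ 1 (mod 5).
    The inverse of 2 mod 5 is 3 (since 2·3 = 6 = 1·5 + 1), so t ≡ 3·1 = 3 ≡ 3 (mod 5).
    Then x = 914 + 1547·3 = 5555, valid modulo lcm(1547, 5) = 7735: x ≡ 5555 (mod 7735).
  Combine with x ≡ 15 (mod 16); new modulus lcm = 123760.
    Write x = 5555 + 7735·t and substitute into x ≡ 15 (mod 16): 7735·t ≡ 15 − 5555 = -5540 (mod 16).
    Reduce coefficients mod 16: 7·t ≡ 12 (mod 16).
    The inverse of 7 mod 16 is 7 (since 7·7 = 49 = 3·16 + 1), so t ≡ 7·12 = 84 ≡ 4 (mod 16).
    Then x = 5555 + 7735·4 = 36495, valid modulo lcm(7735, 16) = 123760: x ≡ 36495 (mod 123760).
Verify against each original: 36495 mod 13 = 4, 36495 mod 7 = 4, 36495 mod 17 = 13, 36495 mod 5 = 0, 36495 mod 16 = 15.

x ≡ 36495 (mod 123760).


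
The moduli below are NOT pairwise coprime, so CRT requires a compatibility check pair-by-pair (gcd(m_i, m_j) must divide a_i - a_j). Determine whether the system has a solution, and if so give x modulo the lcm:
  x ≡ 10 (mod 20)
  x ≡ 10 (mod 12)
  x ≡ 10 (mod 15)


Moduli 20, 12, 15 are not pairwise coprime, so CRT works modulo lcm(m_i) when all pairwise compatibility conditions hold.
Pairwise compatibility: gcd(m_i, m_j) must divide a_i - a_j for every pair.
Merge one congruence at a time:
  Start: x ≡ 10 (mod 20).
  Combine with x ≡ 10 (mod 12): gcd(20, 12) = 4; 10 - 10 = 0, which IS divisible by 4, so compatible.
    Write x = 10 + 20·t and substitute into x ≡ 10 (mod 12): 20·t ≡ 10 − 10 = 0 (mod 12).
    Divide the congruence (and modulus) by g = 4: 5·t ≡ 0 (mod 3).
    Reduce coefficients mod 3: 2·t ≡ 0 (mod 3).
    The inverse of 2 mod 3 is 2 (since 2·2 = 4 = 1·3 + 1), so t ≡ 2·0 = 0 ≡ 0 (mod 3).
    Then x = 10 + 20·0 = 10, valid modulo lcm(20, 12) = 60: x ≡ 10 (mod 60).
  Combine with x ≡ 10 (mod 15): gcd(60, 15) = 15; 10 - 10 = 0, which IS divisible by 15, so compatible.
    Write x = 10 + 60·t and substitute into x ≡ 10 (mod 15): 60·t ≡ 10 − 10 = 0 (mod 15).
    Divide the congruence (and modulus) by g = 15: 4·t ≡ 0 (mod 1).
    Modulo 1 every t works; take t = 0.
    Then x = 10 + 60·0 = 10, valid modulo lcm(60, 15) = 60: x ≡ 10 (mod 60).
Verify: 10 mod 20 = 10, 10 mod 12 = 10, 10 mod 15 = 10.

x ≡ 10 (mod 60).


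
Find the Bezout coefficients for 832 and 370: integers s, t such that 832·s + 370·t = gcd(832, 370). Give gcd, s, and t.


Euclidean algorithm on (832, 370) — divide until remainder is 0:
  832 = 2 · 370 + 92
  370 = 4 · 92 + 2
  92 = 46 · 2 + 0
gcd(832, 370) = 2.
Track Bezout coefficients alongside the remainders: start with r₀ = 832 = a·1 + b·0 (s = 1, t = 0) and r₁ = 370 = a·0 + b·1 (s = 0, t = 1); each new remainder r_{k+1} = r_{k-1} − q_k·r_k inherits s_{k+1} = s_{k-1} − q_k·s_k, t_{k+1} = t_{k-1} − q_k·t_k, so r_k = a·s_k + b·t_k at every step:
  q = 2: r = 92, s = 1 − 2·0 = 1, t = 0 − 2·1 = -2  (check: 832·1 + 370·(-2) = 92)
  q = 4: r = 2, s = 0 − 4·1 = -4, t = 1 − 4·(-2) = 9  (check: 832·(-4) + 370·9 = 2)
The row with r = 2 (the gcd) gives the Bezout coefficients s = -4, t = 9.
Result: 832 · (-4) + 370 · (9) = 2.

gcd(832, 370) = 2; s = -4, t = 9 (check: 832·(-4) + 370·9 = 2).


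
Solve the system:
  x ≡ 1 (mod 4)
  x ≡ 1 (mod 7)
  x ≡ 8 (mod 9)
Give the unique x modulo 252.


Moduli 4, 7, 9 are pairwise coprime; by CRT there is a unique solution modulo M = 4 · 7 · 9 = 252.
Solve pairwise, accumulating the modulus:
  Start with x ≡ 1 (mod 4).
  Combine with x ≡ 1 (mod 7): since gcd(4, 7) = 1, we get a unique residue mod 28.
    Write x = 1 + 4·t and substitute into x ≡ 1 (mod 7): 4·t ≡ 1 − 1 = 0 (mod 7).
    The inverse of 4 mod 7 is 2 (since 4·2 = 8 = 1·7 + 1), so t ≡ 2·0 = 0 ≡ 0 (mod 7).
    Then x = 1 + 4·0 = 1, valid modulo lcm(4, 7) = 28: x ≡ 1 (mod 28).
  Combine with x ≡ 8 (mod 9): since gcd(28, 9) = 1, we get a unique residue mod 252.
    Write x = 1 + 28·t and substitute into x ≡ 8 (mod 9): 28·t ≡ 8 − 1 = 7 (mod 9).
    Reduce coefficients mod 9: 1·t ≡ 7 (mod 9).
    So t ≡ 7 (mod 9).
    Then x = 1 + 28·7 = 197, valid modulo lcm(28, 9) = 252: x ≡ 197 (mod 252).
Verify: 197 mod 4 = 1 ✓, 197 mod 7 = 1 ✓, 197 mod 9 = 8 ✓.

x ≡ 197 (mod 252).


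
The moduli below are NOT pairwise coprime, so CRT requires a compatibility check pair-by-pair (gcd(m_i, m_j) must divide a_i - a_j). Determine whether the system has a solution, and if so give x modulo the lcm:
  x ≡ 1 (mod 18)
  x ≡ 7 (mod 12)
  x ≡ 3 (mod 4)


Moduli 18, 12, 4 are not pairwise coprime, so CRT works modulo lcm(m_i) when all pairwise compatibility conditions hold.
Pairwise compatibility: gcd(m_i, m_j) must divide a_i - a_j for every pair.
Merge one congruence at a time:
  Start: x ≡ 1 (mod 18).
  Combine with x ≡ 7 (mod 12): gcd(18, 12) = 6; 7 - 1 = 6, which IS divisible by 6, so compatible.
    Write x = 1 + 18·t and substitute into x ≡ 7 (mod 12): 18·t ≡ 7 − 1 = 6 (mod 12).
    Divide the congruence (and modulus) by g = 6: 3·t ≡ 1 (mod 2).
    Reduce coefficients mod 2: 1·t ≡ 1 (mod 2).
    So t ≡ 1 (mod 2).
    Then x = 1 + 18·1 = 19, valid modulo lcm(18, 12) = 36: x ≡ 19 (mod 36).
  Combine with x ≡ 3 (mod 4): gcd(36, 4) = 4; 3 - 19 = -16, which IS divisible by 4, so compatible.
    Write x = 19 + 36·t and substitute into x ≡ 3 (mod 4): 36·t ≡ 3 − 19 = -16 (mod 4).
    Divide the congruence (and modulus) by g = 4: 9·t ≡ -4 (mod 1).
    Modulo 1 every t works; take t = 0.
    Then x = 19 + 36·0 = 19, valid modulo lcm(36, 4) = 36: x ≡ 19 (mod 36).
Verify: 19 mod 18 = 1, 19 mod 12 = 7, 19 mod 4 = 3.

x ≡ 19 (mod 36).


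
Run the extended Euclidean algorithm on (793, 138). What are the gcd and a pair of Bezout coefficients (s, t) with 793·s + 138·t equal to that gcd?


Euclidean algorithm on (793, 138) — divide until remainder is 0:
  793 = 5 · 138 + 103
  138 = 1 · 103 + 35
  103 = 2 · 35 + 33
  35 = 1 · 33 + 2
  33 = 16 · 2 + 1
  2 = 2 · 1 + 0
gcd(793, 138) = 1.
Track Bezout coefficients alongside the remainders: start with r₀ = 793 = a·1 + b·0 (s = 1, t = 0) and r₁ = 138 = a·0 + b·1 (s = 0, t = 1); each new remainder r_{k+1} = r_{k-1} − q_k·r_k inherits s_{k+1} = s_{k-1} − q_k·s_k, t_{k+1} = t_{k-1} − q_k·t_k, so r_k = a·s_k + b·t_k at every step:
  q = 5: r = 103, s = 1 − 5·0 = 1, t = 0 − 5·1 = -5  (check: 793·1 + 138·(-5) = 103)
  q = 1: r = 35, s = 0 − 1·1 = -1, t = 1 − 1·(-5) = 6  (check: 793·(-1) + 138·6 = 35)
  q = 2: r = 33, s = 1 − 2·(-1) = 3, t = -5 − 2·6 = -17  (check: 793·3 + 138·(-17) = 33)
  q = 1: r = 2, s = -1 − 1·3 = -4, t = 6 − 1·(-17) = 23  (check: 793·(-4) + 138·23 = 2)
  q = 16: r = 1, s = 3 − 16·(-4) = 67, t = -17 − 16·23 = -385  (check: 793·67 + 138·(-385) = 1)
The row with r = 1 (the gcd) gives the Bezout coefficients s = 67, t = -385.
Result: 793 · (67) + 138 · (-385) = 1.

gcd(793, 138) = 1; s = 67, t = -385 (check: 793·67 + 138·(-385) = 1).


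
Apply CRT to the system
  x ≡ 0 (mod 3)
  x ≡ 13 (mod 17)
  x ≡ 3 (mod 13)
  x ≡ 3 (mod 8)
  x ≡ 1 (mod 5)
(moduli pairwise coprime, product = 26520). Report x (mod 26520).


Product of moduli M = 3 · 17 · 13 · 8 · 5 = 26520.
Merge one congruence at a time:
  Start: x ≡ 0 (mod 3).
  Combine with x ≡ 13 (mod 17); new modulus lcm = 51.
    Write x = 0 + 3·t and substitute into x ≡ 13 (mod 17): 3·t ≡ 13 − 0 = 13 (mod 17).
    The inverse of 3 mod 17 is 6 (since 3·6 = 18 = 1·17 + 1), so t ≡ 6·13 = 78 ≡ 10 (mod 17).
    Then x = 0 + 3·10 = 30, valid modulo lcm(3, 17) = 51: x ≡ 30 (mod 51).
  Combine with x ≡ 3 (mod 13); new modulus lcm = 663.
    Write x = 30 + 51·t and substitute into x ≡ 3 (mod 13): 51·t ≡ 3 − 30 = -27 (mod 13).
    Reduce coefficients mod 13: 12·t ≡ 12 (mod 13).
    The inverse of 12 mod 13 is 12 (since 12·12 = 144 = 11·13 + 1), so t ≡ 12·12 = 144 ≡ 1 (mod 13).
    Then x = 30 + 51·1 = 81, valid modulo lcm(51, 13) = 663: x ≡ 81 (mod 663).
  Combine with x ≡ 3 (mod 8); new modulus lcm = 5304.
    Write x = 81 + 663·t and substitute into x ≡ 3 (mod 8): 663·t ≡ 3 − 81 = -78 (mod 8).
    Reduce coefficients mod 8: 7·t ≡ 2 (mod 8).
    The inverse of 7 mod 8 is 7 (since 7·7 = 49 = 6·8 + 1), so t ≡ 7·2 = 14 ≡ 6 (mod 8).
    Then x = 81 + 663·6 = 4059, valid modulo lcm(663, 8) = 5304: x ≡ 4059 (mod 5304).
  Combine with x ≡ 1 (mod 5); new modulus lcm = 26520.
    Write x = 4059 + 5304·t and substitute into x ≡ 1 (mod 5): 5304·t ≡ 1 − 4059 = -4058 (mod 5).
    Reduce coefficients mod 5: 4·t ≡ 2 (mod 5).
    The inverse of 4 mod 5 is 4 (since 4·4 = 16 = 3·5 + 1), so t ≡ 4·2 = 8 ≡ 3 (mod 5).
    Then x = 4059 + 5304·3 = 19971, valid modulo lcm(5304, 5) = 26520: x ≡ 19971 (mod 26520).
Verify against each original: 19971 mod 3 = 0, 19971 mod 17 = 13, 19971 mod 13 = 3, 19971 mod 8 = 3, 19971 mod 5 = 1.

x ≡ 19971 (mod 26520).


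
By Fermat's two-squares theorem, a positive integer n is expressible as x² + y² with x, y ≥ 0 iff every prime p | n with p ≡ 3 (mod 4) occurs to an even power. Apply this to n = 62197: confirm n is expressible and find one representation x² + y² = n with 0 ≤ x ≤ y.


Step 1: Factor n = 62197 = 37 · 41^2.
Step 2: Check the mod-4 condition on each prime factor: 37 ≡ 1 (mod 4), exponent 1; 41 ≡ 1 (mod 4), exponent 2.
All primes ≡ 3 (mod 4) appear to even exponent (or don't appear), so by the two-squares theorem n IS expressible as a sum of two squares.
Step 3: Build a representation. Here n = 37 · 41 · 41 is a product of primes ≡ 1 (mod 4). Each prime p ≡ 1 (mod 4) is itself a sum of two squares; find a² by testing p − a² for a perfect square:
  37: 37 − 1² = 36 = 6² ⇒ 37 = 1² + 6².
  41: 41 − 1² = 40, 41 − 2² = 37, 41 − 3² = 32, 41 − 4² = 25 = 5² ⇒ 41 = 4² + 5².
  Combine using the Brahmagupta–Fibonacci identity (a² + b²)(c² + d²) = (ac − bd)² + (ad + bc)² = (ac + bd)² + (ad − bc)²:
  37 · 41 = 1517: from (1² + 6²)(4² + 5²), take (1·4 − 6·5, 1·5 + 6·4) = (4 − 30, 5 + 24) = (-26, 29); dropping signs (only squares matter) gives (26, 29); check 26² + 29² = 676 + 841 = 1517 ✓.
  1517 · 41 = 62197: from (26² + 29²)(4² + 5²), take (26·4 − 29·5, 26·5 + 29·4) = (104 − 145, 130 + 116) = (-41, 246); dropping signs (only squares matter) gives (41, 246); check 41² + 246² = 1681 + 60516 = 62197 ✓.
Step 4: Order so x ≤ y and verify: 41² + 246² = 1681 + 60516 = 62197 = n. ✓

n = 62197 = 41² + 246² (one valid representation with x ≤ y).


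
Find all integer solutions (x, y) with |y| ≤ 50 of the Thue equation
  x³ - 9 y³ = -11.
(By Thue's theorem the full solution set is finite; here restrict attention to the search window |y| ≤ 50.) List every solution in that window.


The equation is x³ - 9y³ = -11. For fixed y, x³ = 9·y³ − 11, so a solution requires the RHS to be a perfect cube.
Strategy: iterate y from -50 to 50, compute RHS = 9·y³ − 11, and check whether it is a (positive or negative) perfect cube.
Check small values of y:
  y = 0: RHS = -11 is not a perfect cube.
  y = 1: RHS = -2 is not a perfect cube.
  y = -1: RHS = -20 is not a perfect cube.
  y = 2: RHS = 61 is not a perfect cube.
  y = -2: RHS = -83 is not a perfect cube.
  y = 3: RHS = 232 is not a perfect cube.
  y = -3: RHS = -254 is not a perfect cube.
Continuing the search up to |y| = 50 finds no solutions either.
No (x, y) in the scanned range satisfies the equation.

No integer solutions with |y| ≤ 50.


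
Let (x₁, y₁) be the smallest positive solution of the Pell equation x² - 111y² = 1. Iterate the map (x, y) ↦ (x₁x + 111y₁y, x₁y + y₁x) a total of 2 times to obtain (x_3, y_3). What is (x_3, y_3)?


Step 1: Find the fundamental solution (x₁, y₁) of x² - 111y² = 1.
  Expand √111 as a continued fraction. a₀ = ⌊√111⌋ = 10; iterate m_{k+1} = d_k·a_k − m_k, d_{k+1} = (111 − m_{k+1}²)/d_k, a_{k+1} = ⌊(a₀ + m_{k+1})/d_{k+1}⌋ (starting m₀ = 0, d₀ = 1), with convergents p_k = a_k·p_{k-1} + p_{k-2}, q_k = a_k·q_{k-1} + q_{k-2} (p₋₁ = 1, q₋₁ = 0):
  k = 0: a₀ = 10; p₀/q₀ = 10/1; p₀² − 111·q₀² = 100 − 111 = -11.
  k = 1: m = 10, d = 11, a = ⌊(10 + 10)/11⌋ = 1; p/q = (1·10 + 1)/(1·1 + 0) = 11/1; p² − 111·q² = 121 − 111 = 10.
  k = 2: m = 1, d = 10, a = ⌊(10 + 1)/10⌋ = 1; p/q = (1·11 + 10)/(1·1 + 1) = 21/2; p² − 111·q² = 441 − 444 = -3.
  k = 3: m = 9, d = 3, a = ⌊(10 + 9)/3⌋ = 6; p/q = (6·21 + 11)/(6·2 + 1) = 137/13; p² − 111·q² = 18769 − 18759 = 10.
  k = 4: m = 9, d = 10, a = ⌊(10 + 9)/10⌋ = 1; p/q = (1·137 + 21)/(1·13 + 2) = 158/15; p² − 111·q² = 24964 − 24975 = -11.
  k = 5: m = 1, d = 11, a = ⌊(10 + 1)/11⌋ = 1; p/q = (1·158 + 137)/(1·15 + 13) = 295/28; p² − 111·q² = 87025 − 87024 = 1.
  The first convergent with p² − 111·q² = 1 gives the fundamental solution (x₁, y₁) = (295, 28).
Step 2: Apply the recurrence (x_{n+1}, y_{n+1}) = (x₁x_n + 111y₁y_n, x₁y_n + y₁x_n) repeatedly.
  From (x_1, y_1) = (295, 28): x_2 = 295·295 + 111·28·28 = 174049; y_2 = 295·28 + 28·295 = 16520.
  From (x_2, y_2) = (174049, 16520): x_3 = 295·174049 + 111·28·16520 = 102688615; y_3 = 295·16520 + 28·174049 = 9746772.
Step 3: Verify x_3² - 111·y_3² = 10544951650618225 - 10544951650618224 = 1 (should be 1). ✓

(x_1, y_1) = (295, 28); (x_3, y_3) = (102688615, 9746772).
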